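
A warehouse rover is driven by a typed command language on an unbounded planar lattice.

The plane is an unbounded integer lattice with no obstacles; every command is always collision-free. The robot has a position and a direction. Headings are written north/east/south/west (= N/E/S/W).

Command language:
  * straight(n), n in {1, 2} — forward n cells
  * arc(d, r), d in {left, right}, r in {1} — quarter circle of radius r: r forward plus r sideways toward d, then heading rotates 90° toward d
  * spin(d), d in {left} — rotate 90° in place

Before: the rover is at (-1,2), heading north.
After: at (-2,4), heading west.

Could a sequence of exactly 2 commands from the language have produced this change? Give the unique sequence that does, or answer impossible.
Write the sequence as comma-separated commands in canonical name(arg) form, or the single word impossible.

key: cell and facing (now W) both changed — the 2 commands mix motion and turning
start: at (-1,2), heading north
1. straight(1) → at (-1,3), heading north
2. arc(left, 1) → at (-2,4), heading west
all 25 alternatives checked — unique.

straight(1), arc(left, 1)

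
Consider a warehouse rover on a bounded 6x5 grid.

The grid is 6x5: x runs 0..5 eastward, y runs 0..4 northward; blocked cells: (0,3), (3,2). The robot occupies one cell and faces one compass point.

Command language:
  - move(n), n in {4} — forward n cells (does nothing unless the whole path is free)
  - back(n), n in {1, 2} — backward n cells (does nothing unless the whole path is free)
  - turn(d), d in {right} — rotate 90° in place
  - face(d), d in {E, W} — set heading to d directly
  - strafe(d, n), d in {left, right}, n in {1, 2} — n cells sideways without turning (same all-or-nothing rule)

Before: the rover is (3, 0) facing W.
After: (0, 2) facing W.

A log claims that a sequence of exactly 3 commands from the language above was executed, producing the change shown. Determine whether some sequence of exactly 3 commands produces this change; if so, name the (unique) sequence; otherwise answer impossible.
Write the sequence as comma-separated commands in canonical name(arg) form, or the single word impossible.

key: running strafe(right, 2) before back(1) would end elsewhere — order is forced
t0: (3, 0) facing W
[1] after back(1): (4, 0) facing W
[2] after move(4): (0, 0) facing W
[3] after strafe(right, 2): (0, 2) facing W
all 1000 alternatives checked — unique.

back(1), move(4), strafe(right, 2)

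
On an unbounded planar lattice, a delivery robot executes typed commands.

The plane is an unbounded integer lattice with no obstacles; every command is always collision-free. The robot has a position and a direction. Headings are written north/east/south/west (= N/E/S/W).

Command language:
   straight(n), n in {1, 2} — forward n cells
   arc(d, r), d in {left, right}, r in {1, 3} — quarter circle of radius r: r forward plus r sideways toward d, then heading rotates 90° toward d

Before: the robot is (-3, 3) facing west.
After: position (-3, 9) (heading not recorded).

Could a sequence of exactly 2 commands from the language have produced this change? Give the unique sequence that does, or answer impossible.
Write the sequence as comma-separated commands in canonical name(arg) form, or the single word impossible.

arc(right, 3), arc(right, 3)

begin: (-3, 3) facing west
t=1 arc(right, 3) ⇒ (-6, 6) facing north
t=2 arc(right, 3) ⇒ (-3, 9) facing east
uniquely the one of 36 2-step routes that fits.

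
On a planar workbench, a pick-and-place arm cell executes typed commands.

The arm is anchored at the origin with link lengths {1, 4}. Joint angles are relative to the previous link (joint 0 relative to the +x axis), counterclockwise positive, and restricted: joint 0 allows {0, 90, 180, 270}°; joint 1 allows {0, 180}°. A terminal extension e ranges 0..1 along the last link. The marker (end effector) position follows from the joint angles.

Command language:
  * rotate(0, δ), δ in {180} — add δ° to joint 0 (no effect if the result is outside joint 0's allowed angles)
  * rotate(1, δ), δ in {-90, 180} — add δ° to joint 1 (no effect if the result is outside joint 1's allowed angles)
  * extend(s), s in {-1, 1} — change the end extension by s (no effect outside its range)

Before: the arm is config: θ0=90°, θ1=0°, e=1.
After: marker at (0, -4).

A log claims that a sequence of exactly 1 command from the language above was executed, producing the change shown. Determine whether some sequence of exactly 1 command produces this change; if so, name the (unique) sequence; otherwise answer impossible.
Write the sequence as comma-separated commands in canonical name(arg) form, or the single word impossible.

from: config: θ0=90°, θ1=0°, e=1
1. rotate(1, 180) → config: θ0=90°, θ1=180°, e=1
all 5 alternatives checked — unique.

rotate(1, 180)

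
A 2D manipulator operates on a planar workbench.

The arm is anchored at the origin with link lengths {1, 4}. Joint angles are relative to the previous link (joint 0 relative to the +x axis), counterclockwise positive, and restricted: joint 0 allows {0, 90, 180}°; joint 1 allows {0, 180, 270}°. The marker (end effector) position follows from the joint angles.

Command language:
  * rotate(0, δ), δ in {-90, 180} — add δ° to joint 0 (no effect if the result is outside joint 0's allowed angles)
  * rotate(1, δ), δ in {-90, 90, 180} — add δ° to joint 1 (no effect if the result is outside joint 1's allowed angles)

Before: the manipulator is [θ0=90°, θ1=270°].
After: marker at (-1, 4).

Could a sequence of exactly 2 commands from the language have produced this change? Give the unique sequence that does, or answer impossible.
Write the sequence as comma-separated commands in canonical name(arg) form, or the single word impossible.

key: running rotate(0, 180) before rotate(0, -90) would end elsewhere — order is forced
from: [θ0=90°, θ1=270°]
t=1 rotate(0, -90) ⇒ [θ0=0°, θ1=270°]
t=2 rotate(0, 180) ⇒ [θ0=180°, θ1=270°]
uniquely the one of 25 2-step routes that fits.

rotate(0, -90), rotate(0, 180)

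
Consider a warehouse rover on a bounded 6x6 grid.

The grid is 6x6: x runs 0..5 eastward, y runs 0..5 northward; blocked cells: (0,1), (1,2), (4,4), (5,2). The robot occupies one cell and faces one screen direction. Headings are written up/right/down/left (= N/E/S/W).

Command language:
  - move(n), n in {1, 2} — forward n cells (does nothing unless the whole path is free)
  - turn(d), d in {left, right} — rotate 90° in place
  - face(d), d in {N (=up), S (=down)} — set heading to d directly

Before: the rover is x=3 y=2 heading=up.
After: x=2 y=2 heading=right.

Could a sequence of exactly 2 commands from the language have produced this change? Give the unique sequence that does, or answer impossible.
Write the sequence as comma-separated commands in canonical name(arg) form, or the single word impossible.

impossible

no 2-step route produces this change.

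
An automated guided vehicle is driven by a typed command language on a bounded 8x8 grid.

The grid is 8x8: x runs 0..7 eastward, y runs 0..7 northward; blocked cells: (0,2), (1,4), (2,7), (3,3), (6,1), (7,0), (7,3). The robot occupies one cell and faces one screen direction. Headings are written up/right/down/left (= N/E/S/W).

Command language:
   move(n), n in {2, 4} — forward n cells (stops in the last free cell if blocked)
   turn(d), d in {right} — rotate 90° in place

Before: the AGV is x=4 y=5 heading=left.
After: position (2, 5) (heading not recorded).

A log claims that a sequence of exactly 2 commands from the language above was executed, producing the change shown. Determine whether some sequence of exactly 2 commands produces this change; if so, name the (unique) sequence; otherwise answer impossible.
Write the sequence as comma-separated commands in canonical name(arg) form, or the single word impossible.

key: order matters: swapping move(2) and turn(right) lands elsewhere
from: x=4 y=5 heading=left
[1] after move(2): x=2 y=5 heading=left
[2] after turn(right): x=2 y=5 heading=up
no other 2-command option fits: unique.

move(2), turn(right)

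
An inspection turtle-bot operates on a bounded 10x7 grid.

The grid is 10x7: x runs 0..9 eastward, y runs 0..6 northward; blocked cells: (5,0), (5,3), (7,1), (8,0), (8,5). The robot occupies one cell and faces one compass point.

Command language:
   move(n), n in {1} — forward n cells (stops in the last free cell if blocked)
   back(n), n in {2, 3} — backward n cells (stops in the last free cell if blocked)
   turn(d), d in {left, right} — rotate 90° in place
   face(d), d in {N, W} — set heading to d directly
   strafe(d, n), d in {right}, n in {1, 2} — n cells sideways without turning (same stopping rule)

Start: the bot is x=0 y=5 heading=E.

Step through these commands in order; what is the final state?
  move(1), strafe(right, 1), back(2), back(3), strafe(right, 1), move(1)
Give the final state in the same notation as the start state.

from: x=0 y=5 heading=E
[1] after move(1): x=1 y=5 heading=E
[2] after strafe(right, 1): x=1 y=4 heading=E
[3] after back(2): x=0 y=4 heading=E
[4] after back(3): x=0 y=4 heading=E
[5] after strafe(right, 1): x=0 y=3 heading=E
[6] after move(1): x=1 y=3 heading=E

x=1 y=3 heading=E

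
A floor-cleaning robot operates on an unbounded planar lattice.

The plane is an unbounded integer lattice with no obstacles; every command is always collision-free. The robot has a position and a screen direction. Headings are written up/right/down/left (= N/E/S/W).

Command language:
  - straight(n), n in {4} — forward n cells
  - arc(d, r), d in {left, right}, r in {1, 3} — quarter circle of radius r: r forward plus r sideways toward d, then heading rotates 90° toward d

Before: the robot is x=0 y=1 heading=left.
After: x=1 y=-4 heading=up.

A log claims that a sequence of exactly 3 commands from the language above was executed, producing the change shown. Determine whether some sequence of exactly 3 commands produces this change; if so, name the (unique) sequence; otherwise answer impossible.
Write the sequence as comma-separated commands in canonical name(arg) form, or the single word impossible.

arc(left, 3), arc(left, 3), arc(left, 1)

key: order matters: swapping arc(left, 3) and arc(left, 1) lands elsewhere
t0: x=0 y=1 heading=left
step 1 (arc(left, 3)): x=-3 y=-2 heading=down
step 2 (arc(left, 3)): x=0 y=-5 heading=right
step 3 (arc(left, 1)): x=1 y=-4 heading=up
no rival 3-sequence matches.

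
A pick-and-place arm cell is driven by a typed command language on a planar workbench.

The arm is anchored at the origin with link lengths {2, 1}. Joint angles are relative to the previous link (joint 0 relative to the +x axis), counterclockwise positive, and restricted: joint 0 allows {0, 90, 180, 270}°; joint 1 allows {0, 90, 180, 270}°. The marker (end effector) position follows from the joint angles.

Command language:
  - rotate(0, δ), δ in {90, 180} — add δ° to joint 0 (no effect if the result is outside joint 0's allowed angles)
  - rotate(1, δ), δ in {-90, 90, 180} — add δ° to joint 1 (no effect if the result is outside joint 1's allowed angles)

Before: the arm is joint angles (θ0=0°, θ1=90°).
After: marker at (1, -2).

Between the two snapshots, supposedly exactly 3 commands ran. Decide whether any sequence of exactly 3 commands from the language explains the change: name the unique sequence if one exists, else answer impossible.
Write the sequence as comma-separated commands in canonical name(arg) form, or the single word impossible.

begin: joint angles (θ0=0°, θ1=90°)
step 1 (rotate(0, 90)): joint angles (θ0=90°, θ1=90°)
step 2 (rotate(0, 90)): joint angles (θ0=180°, θ1=90°)
step 3 (rotate(0, 90)): joint angles (θ0=270°, θ1=90°)
uniquely the one of 125 3-step routes that fits.

rotate(0, 90), rotate(0, 90), rotate(0, 90)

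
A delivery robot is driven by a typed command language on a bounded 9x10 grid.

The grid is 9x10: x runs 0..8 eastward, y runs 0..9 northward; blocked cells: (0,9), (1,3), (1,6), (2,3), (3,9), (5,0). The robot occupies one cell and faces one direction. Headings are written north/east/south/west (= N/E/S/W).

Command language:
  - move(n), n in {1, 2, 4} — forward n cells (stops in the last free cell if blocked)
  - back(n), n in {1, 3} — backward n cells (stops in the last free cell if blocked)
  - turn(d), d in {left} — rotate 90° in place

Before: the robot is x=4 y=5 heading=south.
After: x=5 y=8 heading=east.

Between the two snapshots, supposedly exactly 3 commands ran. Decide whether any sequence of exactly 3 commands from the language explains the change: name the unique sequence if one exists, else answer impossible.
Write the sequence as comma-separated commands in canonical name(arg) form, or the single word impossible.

back(3), turn(left), move(1)

key: cell and facing (now E) both changed — the 3 commands mix motion and turning
from: x=4 y=5 heading=south
t=1 back(3) ⇒ x=4 y=8 heading=south
t=2 turn(left) ⇒ x=4 y=8 heading=east
t=3 move(1) ⇒ x=5 y=8 heading=east
uniquely the one of 216 3-step routes that fits.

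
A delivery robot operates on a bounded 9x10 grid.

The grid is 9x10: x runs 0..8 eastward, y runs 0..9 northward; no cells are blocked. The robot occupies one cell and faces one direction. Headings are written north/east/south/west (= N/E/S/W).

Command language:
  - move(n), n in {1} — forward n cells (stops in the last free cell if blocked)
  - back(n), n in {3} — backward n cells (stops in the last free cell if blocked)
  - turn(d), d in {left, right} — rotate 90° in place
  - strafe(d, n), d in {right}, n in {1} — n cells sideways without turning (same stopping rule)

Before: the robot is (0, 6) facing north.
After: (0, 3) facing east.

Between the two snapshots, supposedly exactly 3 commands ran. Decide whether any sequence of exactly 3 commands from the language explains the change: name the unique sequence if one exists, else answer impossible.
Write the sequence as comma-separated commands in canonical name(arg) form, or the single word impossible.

key: position moved to (0,3) AND the heading swung to E — translation plus rotation needed
from: (0, 6) facing north
[1] after back(3): (0, 3) facing north
[2] after turn(right): (0, 3) facing east
[3] after back(3): (0, 3) facing east
no rival 3-sequence matches.

back(3), turn(right), back(3)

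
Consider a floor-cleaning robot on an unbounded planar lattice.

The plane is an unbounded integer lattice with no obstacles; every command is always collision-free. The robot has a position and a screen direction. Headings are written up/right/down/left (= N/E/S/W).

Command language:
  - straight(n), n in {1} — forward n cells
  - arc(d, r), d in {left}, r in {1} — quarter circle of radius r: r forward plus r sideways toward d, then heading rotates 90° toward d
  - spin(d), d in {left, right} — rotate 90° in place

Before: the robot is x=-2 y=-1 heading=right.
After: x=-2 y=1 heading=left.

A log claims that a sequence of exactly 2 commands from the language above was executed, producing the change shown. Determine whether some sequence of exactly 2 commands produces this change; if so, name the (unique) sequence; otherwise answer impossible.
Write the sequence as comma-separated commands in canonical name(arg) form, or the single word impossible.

arc(left, 1), arc(left, 1)

key: position moved to (-2,1) AND the heading swung to W — translation plus rotation needed
t0: x=-2 y=-1 heading=right
step 1 (arc(left, 1)): x=-1 y=0 heading=up
step 2 (arc(left, 1)): x=-2 y=1 heading=left
no other 2-command option fits: unique.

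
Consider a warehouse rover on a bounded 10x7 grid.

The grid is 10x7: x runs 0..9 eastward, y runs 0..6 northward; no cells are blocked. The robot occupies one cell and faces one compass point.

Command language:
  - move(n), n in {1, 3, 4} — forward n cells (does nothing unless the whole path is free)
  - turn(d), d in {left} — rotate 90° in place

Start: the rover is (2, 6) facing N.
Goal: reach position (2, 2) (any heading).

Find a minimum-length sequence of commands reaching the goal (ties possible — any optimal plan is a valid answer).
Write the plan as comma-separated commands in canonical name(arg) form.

turn(left), turn(left), move(4)

begin: (2, 6) facing N
t=1 turn(left) ⇒ (2, 6) facing W
t=2 turn(left) ⇒ (2, 6) facing S
t=3 move(4) ⇒ (2, 2) facing S
nothing shorter than 3 reaches the goal.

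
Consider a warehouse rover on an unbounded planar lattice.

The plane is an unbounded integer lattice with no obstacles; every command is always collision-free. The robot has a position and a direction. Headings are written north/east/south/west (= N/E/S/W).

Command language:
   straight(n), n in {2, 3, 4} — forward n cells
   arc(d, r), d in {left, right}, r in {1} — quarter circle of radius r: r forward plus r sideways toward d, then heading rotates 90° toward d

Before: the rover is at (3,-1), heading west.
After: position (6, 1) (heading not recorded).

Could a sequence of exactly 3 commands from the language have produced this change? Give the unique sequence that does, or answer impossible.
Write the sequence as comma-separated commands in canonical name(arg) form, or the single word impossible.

arc(right, 1), arc(right, 1), straight(3)

key: order matters: swapping arc(right, 1) and straight(3) lands elsewhere
initial: at (3,-1), heading west
[1] after arc(right, 1): at (2,0), heading north
[2] after arc(right, 1): at (3,1), heading east
[3] after straight(3): at (6,1), heading east
no other 3-command option fits: unique.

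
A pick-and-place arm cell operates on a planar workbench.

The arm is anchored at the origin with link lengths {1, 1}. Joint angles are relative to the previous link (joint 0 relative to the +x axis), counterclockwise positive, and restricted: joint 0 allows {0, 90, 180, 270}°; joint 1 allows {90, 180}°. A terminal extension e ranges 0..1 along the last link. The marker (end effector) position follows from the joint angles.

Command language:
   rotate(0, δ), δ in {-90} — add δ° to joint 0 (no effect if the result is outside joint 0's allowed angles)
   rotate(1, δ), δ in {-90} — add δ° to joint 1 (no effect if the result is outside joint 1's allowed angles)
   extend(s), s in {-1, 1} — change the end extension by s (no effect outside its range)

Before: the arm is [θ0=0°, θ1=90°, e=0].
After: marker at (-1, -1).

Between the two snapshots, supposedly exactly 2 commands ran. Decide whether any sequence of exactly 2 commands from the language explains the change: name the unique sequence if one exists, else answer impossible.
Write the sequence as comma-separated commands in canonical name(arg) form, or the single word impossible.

rotate(0, -90), rotate(0, -90)

t0: [θ0=0°, θ1=90°, e=0]
t=1 rotate(0, -90) ⇒ [θ0=270°, θ1=90°, e=0]
t=2 rotate(0, -90) ⇒ [θ0=180°, θ1=90°, e=0]
all 16 alternatives checked — unique.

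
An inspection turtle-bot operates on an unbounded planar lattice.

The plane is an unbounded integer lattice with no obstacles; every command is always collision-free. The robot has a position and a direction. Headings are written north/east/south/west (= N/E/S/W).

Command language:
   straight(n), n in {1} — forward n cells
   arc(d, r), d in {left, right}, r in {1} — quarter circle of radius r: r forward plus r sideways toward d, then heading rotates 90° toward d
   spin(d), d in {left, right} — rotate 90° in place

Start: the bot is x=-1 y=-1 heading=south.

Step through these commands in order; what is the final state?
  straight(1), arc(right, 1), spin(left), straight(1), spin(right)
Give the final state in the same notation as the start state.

begin: x=-1 y=-1 heading=south
t=1 straight(1) ⇒ x=-1 y=-2 heading=south
t=2 arc(right, 1) ⇒ x=-2 y=-3 heading=west
t=3 spin(left) ⇒ x=-2 y=-3 heading=south
t=4 straight(1) ⇒ x=-2 y=-4 heading=south
t=5 spin(right) ⇒ x=-2 y=-4 heading=west

x=-2 y=-4 heading=west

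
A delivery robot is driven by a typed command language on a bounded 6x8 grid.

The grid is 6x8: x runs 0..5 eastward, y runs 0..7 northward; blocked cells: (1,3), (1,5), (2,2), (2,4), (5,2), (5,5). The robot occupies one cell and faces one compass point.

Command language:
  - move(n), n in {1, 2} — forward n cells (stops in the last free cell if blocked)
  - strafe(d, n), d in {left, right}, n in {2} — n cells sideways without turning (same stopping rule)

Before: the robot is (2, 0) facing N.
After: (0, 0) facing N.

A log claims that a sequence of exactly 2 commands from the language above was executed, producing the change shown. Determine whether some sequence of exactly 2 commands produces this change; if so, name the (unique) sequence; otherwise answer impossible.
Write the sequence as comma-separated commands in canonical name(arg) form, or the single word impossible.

key: heading stays N — no command in the sequence turns
from: (2, 0) facing N
t=1 strafe(left, 2) ⇒ (0, 0) facing N
t=2 strafe(left, 2) ⇒ (0, 0) facing N
all 16 alternatives checked — unique.

strafe(left, 2), strafe(left, 2)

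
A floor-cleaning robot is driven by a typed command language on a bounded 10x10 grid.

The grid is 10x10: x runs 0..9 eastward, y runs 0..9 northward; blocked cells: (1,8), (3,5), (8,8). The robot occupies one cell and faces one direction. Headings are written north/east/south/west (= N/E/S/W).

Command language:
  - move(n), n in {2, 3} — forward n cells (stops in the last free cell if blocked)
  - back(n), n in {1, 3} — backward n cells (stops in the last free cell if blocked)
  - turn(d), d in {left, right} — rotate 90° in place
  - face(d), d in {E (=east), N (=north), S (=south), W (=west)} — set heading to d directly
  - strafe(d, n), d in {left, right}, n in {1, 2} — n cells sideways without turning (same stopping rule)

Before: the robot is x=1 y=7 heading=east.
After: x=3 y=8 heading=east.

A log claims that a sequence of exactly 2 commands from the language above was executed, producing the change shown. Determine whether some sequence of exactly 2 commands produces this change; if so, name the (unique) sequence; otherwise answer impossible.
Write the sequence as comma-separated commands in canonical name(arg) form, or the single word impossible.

move(2), strafe(left, 1)

key: still facing E at the end — nothing in the sequence rotates
initial: x=1 y=7 heading=east
1. move(2) → x=3 y=7 heading=east
2. strafe(left, 1) → x=3 y=8 heading=east
no rival 2-sequence matches.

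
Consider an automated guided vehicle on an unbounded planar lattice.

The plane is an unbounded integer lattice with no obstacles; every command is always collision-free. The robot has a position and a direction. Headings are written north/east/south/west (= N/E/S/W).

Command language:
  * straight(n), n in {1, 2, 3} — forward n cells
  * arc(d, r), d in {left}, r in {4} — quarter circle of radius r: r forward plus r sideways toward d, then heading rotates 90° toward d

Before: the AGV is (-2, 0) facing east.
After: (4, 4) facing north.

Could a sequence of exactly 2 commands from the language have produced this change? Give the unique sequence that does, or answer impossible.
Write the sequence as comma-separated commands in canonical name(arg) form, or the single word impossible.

straight(2), arc(left, 4)

key: running arc(left, 4) before straight(2) would end elsewhere — order is forced
from: (-2, 0) facing east
1. straight(2) → (0, 0) facing east
2. arc(left, 4) → (4, 4) facing north
all 16 alternatives checked — unique.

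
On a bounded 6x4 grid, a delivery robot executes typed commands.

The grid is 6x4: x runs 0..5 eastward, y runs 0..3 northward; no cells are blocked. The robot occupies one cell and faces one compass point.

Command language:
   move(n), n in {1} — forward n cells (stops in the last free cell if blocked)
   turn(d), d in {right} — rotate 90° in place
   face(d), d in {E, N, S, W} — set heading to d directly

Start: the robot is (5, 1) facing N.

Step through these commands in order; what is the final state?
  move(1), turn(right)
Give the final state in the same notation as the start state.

initial: (5, 1) facing N
1. move(1) → (5, 2) facing N
2. turn(right) → (5, 2) facing E

(5, 2) facing E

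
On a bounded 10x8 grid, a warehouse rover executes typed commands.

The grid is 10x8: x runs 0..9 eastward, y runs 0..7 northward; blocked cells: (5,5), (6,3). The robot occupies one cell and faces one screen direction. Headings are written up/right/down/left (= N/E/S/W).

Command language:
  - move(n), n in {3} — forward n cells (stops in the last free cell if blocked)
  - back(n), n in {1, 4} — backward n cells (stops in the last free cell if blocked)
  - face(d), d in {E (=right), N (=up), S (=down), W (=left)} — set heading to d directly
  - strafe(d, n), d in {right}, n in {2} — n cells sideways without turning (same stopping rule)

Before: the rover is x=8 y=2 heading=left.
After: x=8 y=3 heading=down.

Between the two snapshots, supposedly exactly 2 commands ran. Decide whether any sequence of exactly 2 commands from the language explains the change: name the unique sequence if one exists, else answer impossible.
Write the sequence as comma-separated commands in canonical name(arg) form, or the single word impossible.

key: position moved to (8,3) AND the heading swung to S — translation plus rotation needed
begin: x=8 y=2 heading=left
1. face(S) → x=8 y=2 heading=down
2. back(1) → x=8 y=3 heading=down
uniquely the one of 64 2-step routes that fits.

face(S), back(1)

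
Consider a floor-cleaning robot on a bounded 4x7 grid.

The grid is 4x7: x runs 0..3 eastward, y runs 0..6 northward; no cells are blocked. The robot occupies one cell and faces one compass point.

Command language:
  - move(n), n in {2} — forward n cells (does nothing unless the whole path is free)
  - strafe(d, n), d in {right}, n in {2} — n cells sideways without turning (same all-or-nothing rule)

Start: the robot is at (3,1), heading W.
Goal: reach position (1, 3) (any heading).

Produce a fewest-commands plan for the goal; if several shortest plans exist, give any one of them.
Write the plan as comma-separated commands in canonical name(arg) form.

strafe(right, 2), move(2)

t0: at (3,1), heading W
t=1 strafe(right, 2) ⇒ at (3,3), heading W
t=2 move(2) ⇒ at (1,3), heading W
minimal: 2 command(s), checked below 2.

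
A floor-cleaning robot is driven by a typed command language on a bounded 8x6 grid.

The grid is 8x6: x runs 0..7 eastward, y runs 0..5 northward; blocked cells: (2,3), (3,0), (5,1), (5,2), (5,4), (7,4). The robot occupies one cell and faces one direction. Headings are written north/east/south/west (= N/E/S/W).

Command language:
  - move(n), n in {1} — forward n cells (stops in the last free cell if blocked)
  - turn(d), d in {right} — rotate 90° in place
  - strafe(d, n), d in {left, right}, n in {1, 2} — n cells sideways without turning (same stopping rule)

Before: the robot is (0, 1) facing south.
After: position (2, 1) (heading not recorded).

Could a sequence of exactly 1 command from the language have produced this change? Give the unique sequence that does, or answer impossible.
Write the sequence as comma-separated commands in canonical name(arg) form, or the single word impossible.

begin: (0, 1) facing south
[1] after strafe(left, 2): (2, 1) facing south
no rival 1-sequence matches.

strafe(left, 2)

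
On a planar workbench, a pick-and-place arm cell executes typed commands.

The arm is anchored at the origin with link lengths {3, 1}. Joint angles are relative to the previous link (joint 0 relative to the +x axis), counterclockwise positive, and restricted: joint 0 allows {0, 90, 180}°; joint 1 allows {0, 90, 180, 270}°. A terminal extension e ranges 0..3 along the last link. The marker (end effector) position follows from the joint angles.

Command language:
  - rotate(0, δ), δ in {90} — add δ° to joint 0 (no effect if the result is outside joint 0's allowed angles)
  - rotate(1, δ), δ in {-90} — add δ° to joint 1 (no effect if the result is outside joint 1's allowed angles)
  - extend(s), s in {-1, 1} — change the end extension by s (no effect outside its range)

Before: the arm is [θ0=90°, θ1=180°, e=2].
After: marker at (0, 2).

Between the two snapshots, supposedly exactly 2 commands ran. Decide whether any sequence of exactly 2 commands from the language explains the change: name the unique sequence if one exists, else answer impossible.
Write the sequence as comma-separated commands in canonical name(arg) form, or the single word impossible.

initial: [θ0=90°, θ1=180°, e=2]
[1] after extend(-1): [θ0=90°, θ1=180°, e=1]
[2] after extend(-1): [θ0=90°, θ1=180°, e=0]
no rival 2-sequence matches.

extend(-1), extend(-1)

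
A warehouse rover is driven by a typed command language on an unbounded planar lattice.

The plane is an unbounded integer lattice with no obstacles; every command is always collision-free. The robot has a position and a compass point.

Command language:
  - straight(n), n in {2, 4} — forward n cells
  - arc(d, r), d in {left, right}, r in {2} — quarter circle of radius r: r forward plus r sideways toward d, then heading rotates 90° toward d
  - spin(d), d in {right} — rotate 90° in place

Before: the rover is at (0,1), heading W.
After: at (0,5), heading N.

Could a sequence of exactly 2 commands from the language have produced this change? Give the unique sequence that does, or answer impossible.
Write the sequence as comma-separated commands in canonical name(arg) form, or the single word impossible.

key: running straight(4) before spin(right) would end elsewhere — order is forced
initial: at (0,1), heading W
t=1 spin(right) ⇒ at (0,1), heading N
t=2 straight(4) ⇒ at (0,5), heading N
no other 2-command option fits: unique.

spin(right), straight(4)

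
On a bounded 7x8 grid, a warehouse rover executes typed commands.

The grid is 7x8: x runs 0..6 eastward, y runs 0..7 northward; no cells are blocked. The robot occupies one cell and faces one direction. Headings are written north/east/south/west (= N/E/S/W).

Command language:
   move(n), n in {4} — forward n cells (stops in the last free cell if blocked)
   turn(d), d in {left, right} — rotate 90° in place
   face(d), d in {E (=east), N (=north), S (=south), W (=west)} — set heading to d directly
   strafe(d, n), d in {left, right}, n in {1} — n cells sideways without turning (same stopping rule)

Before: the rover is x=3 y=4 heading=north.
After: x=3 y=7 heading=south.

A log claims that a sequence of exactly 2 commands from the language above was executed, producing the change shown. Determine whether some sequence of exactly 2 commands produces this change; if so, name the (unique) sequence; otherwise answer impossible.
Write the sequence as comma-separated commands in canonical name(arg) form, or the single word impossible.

move(4), face(S)

key: move(4) runs into the grid edge before its full distance
initial: x=3 y=4 heading=north
t=1 move(4) ⇒ x=3 y=7 heading=north
t=2 face(S) ⇒ x=3 y=7 heading=south
all 81 alternatives checked — unique.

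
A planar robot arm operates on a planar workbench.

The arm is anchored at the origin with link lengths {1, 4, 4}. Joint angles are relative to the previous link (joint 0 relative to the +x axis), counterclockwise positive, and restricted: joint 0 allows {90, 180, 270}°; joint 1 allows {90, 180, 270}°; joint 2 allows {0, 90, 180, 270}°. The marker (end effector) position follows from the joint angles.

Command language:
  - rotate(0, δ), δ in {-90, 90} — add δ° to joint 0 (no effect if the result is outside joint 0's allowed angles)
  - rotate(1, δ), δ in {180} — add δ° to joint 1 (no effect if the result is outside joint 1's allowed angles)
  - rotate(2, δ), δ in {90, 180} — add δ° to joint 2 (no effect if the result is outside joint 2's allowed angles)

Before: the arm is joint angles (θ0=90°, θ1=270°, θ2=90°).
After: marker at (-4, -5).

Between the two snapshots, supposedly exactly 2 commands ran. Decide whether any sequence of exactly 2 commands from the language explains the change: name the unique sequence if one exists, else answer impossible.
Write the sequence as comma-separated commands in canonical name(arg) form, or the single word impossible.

rotate(0, 90), rotate(0, 90)

start: joint angles (θ0=90°, θ1=270°, θ2=90°)
[1] after rotate(0, 90): joint angles (θ0=180°, θ1=270°, θ2=90°)
[2] after rotate(0, 90): joint angles (θ0=270°, θ1=270°, θ2=90°)
all 25 alternatives checked — unique.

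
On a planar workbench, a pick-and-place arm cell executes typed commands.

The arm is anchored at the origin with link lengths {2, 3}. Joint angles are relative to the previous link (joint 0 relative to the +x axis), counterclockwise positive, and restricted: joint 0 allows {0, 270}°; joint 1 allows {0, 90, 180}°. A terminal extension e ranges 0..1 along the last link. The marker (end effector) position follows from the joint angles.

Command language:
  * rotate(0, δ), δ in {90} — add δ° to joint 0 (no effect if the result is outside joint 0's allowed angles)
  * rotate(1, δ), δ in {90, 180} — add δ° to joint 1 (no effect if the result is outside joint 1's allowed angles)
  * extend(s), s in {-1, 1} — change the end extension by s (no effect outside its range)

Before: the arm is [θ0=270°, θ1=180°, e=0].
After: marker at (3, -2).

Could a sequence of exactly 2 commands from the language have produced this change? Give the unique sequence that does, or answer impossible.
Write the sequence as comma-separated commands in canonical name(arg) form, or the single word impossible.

rotate(1, 180), rotate(1, 90)

key: order matters: swapping rotate(1, 180) and rotate(1, 90) lands elsewhere
from: [θ0=270°, θ1=180°, e=0]
t=1 rotate(1, 180) ⇒ [θ0=270°, θ1=0°, e=0]
t=2 rotate(1, 90) ⇒ [θ0=270°, θ1=90°, e=0]
all 25 alternatives checked — unique.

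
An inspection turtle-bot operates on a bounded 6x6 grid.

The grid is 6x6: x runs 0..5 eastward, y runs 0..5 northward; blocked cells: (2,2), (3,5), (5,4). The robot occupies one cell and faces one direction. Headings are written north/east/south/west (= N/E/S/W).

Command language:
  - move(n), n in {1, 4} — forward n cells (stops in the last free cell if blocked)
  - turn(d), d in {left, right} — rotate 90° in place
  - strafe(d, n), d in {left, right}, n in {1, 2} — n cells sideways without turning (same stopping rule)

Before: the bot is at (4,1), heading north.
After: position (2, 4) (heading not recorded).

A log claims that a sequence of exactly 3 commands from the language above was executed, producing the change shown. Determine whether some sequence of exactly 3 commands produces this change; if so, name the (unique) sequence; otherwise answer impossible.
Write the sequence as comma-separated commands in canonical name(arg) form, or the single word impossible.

key: move(4) is stopped early by the blocked cell at (3,5)
initial: at (4,1), heading north
step 1 (strafe(left, 1)): at (3,1), heading north
step 2 (move(4)): at (3,4), heading north
step 3 (strafe(left, 1)): at (2,4), heading north
uniquely the one of 512 3-step routes that fits.

strafe(left, 1), move(4), strafe(left, 1)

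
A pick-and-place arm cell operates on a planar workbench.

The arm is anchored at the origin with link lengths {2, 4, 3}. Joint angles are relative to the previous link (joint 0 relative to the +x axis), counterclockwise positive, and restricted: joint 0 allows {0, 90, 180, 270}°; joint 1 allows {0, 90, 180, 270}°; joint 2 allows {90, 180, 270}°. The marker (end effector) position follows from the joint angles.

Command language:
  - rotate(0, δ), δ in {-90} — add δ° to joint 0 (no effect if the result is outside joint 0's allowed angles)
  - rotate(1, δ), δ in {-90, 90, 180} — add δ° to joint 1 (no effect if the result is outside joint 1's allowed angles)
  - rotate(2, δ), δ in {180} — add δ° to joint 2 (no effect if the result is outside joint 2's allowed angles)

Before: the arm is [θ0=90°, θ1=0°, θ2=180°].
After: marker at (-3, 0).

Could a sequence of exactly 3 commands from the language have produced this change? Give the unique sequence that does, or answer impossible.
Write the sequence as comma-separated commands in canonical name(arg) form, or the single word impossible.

t0: [θ0=90°, θ1=0°, θ2=180°]
[1] after rotate(0, -90): [θ0=0°, θ1=0°, θ2=180°]
[2] after rotate(0, -90): [θ0=270°, θ1=0°, θ2=180°]
[3] after rotate(0, -90): [θ0=180°, θ1=0°, θ2=180°]
no other 3-command option fits: unique.

rotate(0, -90), rotate(0, -90), rotate(0, -90)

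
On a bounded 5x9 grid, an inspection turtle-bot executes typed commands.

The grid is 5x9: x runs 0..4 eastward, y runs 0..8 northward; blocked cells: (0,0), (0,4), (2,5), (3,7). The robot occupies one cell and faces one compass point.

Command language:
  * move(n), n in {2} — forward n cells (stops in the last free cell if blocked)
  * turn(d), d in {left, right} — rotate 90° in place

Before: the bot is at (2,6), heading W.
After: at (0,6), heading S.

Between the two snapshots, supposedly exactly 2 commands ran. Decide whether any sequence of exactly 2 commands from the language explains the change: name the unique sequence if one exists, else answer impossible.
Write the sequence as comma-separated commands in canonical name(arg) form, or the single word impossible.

move(2), turn(left)

key: order matters: swapping move(2) and turn(left) lands elsewhere
begin: at (2,6), heading W
t=1 move(2) ⇒ at (0,6), heading W
t=2 turn(left) ⇒ at (0,6), heading S
no rival 2-sequence matches.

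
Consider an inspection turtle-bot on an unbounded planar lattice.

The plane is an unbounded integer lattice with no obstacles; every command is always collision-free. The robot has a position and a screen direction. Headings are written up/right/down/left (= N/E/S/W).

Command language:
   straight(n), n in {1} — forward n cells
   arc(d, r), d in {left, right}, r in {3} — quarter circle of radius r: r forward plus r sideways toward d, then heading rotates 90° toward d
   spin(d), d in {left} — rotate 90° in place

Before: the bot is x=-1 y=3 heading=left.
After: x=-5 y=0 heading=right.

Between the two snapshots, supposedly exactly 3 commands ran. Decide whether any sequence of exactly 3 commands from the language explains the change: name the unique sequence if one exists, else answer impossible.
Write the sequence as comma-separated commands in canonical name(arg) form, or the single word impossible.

key: cell and facing (now E) both changed — the 3 commands mix motion and turning
initial: x=-1 y=3 heading=left
step 1 (straight(1)): x=-2 y=3 heading=left
step 2 (arc(left, 3)): x=-5 y=0 heading=down
step 3 (spin(left)): x=-5 y=0 heading=right
no other 3-command option fits: unique.

straight(1), arc(left, 3), spin(left)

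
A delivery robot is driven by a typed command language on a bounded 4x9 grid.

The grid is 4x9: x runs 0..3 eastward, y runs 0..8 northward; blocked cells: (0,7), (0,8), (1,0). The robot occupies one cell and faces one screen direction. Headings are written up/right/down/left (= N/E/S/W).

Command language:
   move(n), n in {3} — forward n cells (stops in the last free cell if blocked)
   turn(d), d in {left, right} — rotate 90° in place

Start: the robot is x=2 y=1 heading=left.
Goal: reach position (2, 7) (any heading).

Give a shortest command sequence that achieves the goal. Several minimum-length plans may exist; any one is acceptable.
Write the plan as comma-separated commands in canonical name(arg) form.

start: x=2 y=1 heading=left
step 1 (turn(right)): x=2 y=1 heading=up
step 2 (move(3)): x=2 y=4 heading=up
step 3 (move(3)): x=2 y=7 heading=up
nothing shorter than 3 reaches the goal.

turn(right), move(3), move(3)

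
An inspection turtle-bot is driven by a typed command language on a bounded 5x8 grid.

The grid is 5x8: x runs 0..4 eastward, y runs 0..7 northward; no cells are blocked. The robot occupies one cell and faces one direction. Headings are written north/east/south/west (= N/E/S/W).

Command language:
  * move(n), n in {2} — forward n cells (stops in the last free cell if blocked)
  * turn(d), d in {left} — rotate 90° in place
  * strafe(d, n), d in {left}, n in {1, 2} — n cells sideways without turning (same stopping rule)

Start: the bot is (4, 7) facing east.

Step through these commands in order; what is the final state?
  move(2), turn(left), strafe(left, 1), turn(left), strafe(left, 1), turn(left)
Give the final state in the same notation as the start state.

begin: (4, 7) facing east
1. move(2) → (4, 7) facing east
2. turn(left) → (4, 7) facing north
3. strafe(left, 1) → (3, 7) facing north
4. turn(left) → (3, 7) facing west
5. strafe(left, 1) → (3, 6) facing west
6. turn(left) → (3, 6) facing south

(3, 6) facing south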